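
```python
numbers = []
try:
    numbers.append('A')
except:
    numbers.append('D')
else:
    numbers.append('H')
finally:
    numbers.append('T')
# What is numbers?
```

Step-by-step execution trace:
1. try: `numbers.append('A')` → numbers = ['A']. No exception raised.
2. `except` is skipped.
3. `else` runs: `numbers.append('H')` → numbers = ['A', 'H'].
4. `finally` always runs: `numbers.append('T')` → numbers = ['A', 'H', 'T'].
Result: ['A', 'H', 'T']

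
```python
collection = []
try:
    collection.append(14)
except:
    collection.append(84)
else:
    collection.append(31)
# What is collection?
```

Step-by-step execution trace:
1. try: `collection.append(14)` → collection = [14]. No exception raised.
2. `except` is skipped.
3. `else` runs (try completed without exception): `collection.append(31)` → collection = [14, 31].
Result: [14, 31]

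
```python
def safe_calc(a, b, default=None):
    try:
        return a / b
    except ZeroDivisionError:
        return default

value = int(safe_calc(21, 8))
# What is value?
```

Step-by-step execution trace:
1. `safe_calc(21, 8)` enters try: `return 21 / 8` → returns 2.625. No exception raised.
2. `except ZeroDivisionError` is skipped.
3. `int(2.625)` → 2 → value = 2.
Result: 2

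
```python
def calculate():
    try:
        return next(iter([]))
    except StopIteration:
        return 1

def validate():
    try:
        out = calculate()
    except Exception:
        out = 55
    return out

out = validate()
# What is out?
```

Step-by-step execution trace:
1. `validate()` calls `calculate()`.
2. In calculate: `next(iter([]))` raises StopIteration; `except StopIteration` catches it → returns 1.
3. In validate: `out = calculate()` → out = 1. No exception reaches validate.
4. `except Exception` is skipped; validate returns 1.
5. out = 1.
Result: 1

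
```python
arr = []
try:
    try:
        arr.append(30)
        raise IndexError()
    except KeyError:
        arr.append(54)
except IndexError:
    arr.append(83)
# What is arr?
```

Step-by-step execution trace:
1. Inner try: `arr.append(30)` → arr = [30].
2. `raise IndexError()` raises IndexError.
3. Inner `except KeyError` does not match IndexError; exception propagates to outer try.
4. Outer `except IndexError` matches → `arr.append(83)` → arr = [30, 83].
Result: [30, 83]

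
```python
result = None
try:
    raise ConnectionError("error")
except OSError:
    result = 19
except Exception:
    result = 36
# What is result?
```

Step-by-step execution trace:
1. `raise ConnectionError(...)` raises ConnectionError.
2. `except OSError` matches (ConnectionError is a subclass of OSError) → result = 19.
3. `except Exception` is not reached.
Result: 19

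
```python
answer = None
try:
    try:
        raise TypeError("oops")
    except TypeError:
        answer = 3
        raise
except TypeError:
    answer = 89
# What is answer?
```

Step-by-step execution trace:
1. Inner try: `raise TypeError("oops")` raises TypeError.
2. Inner `except TypeError` matches → answer = 3.
3. bare `raise` re-raises the same TypeError.
4. Outer `except TypeError` matches → answer = 89.
Result: 89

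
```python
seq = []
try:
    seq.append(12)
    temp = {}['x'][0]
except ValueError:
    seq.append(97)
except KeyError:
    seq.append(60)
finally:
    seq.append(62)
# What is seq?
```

Step-by-step execution trace:
1. try: `seq.append(12)` → seq = [12].
2. `temp = {}['x'][0]` raises KeyError.
3. `except ValueError` does not match KeyError; skipped.
4. `except KeyError` matches → `seq.append(60)` → seq = [12, 60].
5. finally always runs: `seq.append(62)` → seq = [12, 60, 62].
Result: [12, 60, 62]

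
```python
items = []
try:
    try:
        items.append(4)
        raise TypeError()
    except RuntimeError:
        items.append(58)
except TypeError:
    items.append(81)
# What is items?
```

Step-by-step execution trace:
1. Inner try: `items.append(4)` → items = [4].
2. `raise TypeError()` raises TypeError.
3. Inner `except RuntimeError` does not match TypeError; exception propagates to outer try.
4. Outer `except TypeError` matches → `items.append(81)` → items = [4, 81].
Result: [4, 81]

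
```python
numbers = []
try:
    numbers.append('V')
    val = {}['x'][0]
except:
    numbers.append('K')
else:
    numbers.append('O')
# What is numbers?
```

Step-by-step execution trace:
1. try: `numbers.append('V')` → numbers = ['V'].
2. `val = {}['x'][0]` raises KeyError.
3. bare `except` matches → `numbers.append('K')` → numbers = ['V', 'K'].
4. `else` is skipped (an exception was raised).
Result: ['V', 'K']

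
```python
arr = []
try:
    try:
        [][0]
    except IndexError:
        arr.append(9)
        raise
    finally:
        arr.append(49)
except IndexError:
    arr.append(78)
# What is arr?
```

Step-by-step execution trace:
1. Inner try: `[][0]` raises IndexError.
2. Inner `except IndexError` matches → `arr.append(9)` → arr = [9].
3. bare `raise` re-raises IndexError.
4. Inner `finally` runs during unwinding: `arr.append(49)` → arr = [9, 49].
5. Outer `except IndexError` matches → `arr.append(78)` → arr = [9, 49, 78].
Result: [9, 49, 78]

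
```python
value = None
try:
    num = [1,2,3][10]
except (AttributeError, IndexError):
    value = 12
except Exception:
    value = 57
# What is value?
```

Step-by-step execution trace:
1. `num = [1,2,3][10]` raises IndexError.
2. `except (AttributeError, IndexError)` matches (IndexError is in the tuple) → value = 12.
3. `except Exception` is not reached.
Result: 12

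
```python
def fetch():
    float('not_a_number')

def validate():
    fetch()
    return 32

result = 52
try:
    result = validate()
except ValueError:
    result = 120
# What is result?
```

Step-by-step execution trace:
1. result starts at 52.
2. try: `validate()` calls `fetch()`.
3. `fetch()` evaluates `float('not_a_number')`, which raises ValueError; it propagates through validate (uncaught).
4. `return 32` in validate is not reached; the assignment to result does not complete.
5. `except ValueError` matches → result = 120.
Result: 120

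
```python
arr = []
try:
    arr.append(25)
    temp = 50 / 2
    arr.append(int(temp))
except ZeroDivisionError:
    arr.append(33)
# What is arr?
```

Step-by-step execution trace:
1. try: `arr.append(25)` → arr = [25].
2. `temp = 50 / 2` → temp = 25.0. No exception raised.
3. `arr.append(int(temp))` → arr = [25, 25].
4. `except ZeroDivisionError` is skipped (no exception was raised).
Result: [25, 25]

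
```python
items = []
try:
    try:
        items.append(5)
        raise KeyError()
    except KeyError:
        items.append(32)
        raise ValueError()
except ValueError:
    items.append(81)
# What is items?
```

Step-by-step execution trace:
1. Inner try: `items.append(5)` → items = [5].
2. `raise KeyError()` raises KeyError.
3. Inner `except KeyError` matches → `items.append(32)` → items = [5, 32].
4. `raise ValueError()` raises ValueError; propagates to outer try.
5. Outer `except ValueError` matches → `items.append(81)` → items = [5, 32, 81].
Result: [5, 32, 81]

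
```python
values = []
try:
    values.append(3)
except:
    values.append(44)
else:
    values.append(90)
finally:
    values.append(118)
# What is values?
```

Step-by-step execution trace:
1. try: `values.append(3)` → values = [3]. No exception raised.
2. `except` is skipped.
3. `else` runs: `values.append(90)` → values = [3, 90].
4. `finally` always runs: `values.append(118)` → values = [3, 90, 118].
Result: [3, 90, 118]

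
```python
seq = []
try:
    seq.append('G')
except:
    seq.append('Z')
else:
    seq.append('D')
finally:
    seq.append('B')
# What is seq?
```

Step-by-step execution trace:
1. try: `seq.append('G')` → seq = ['G']. No exception raised.
2. `except` is skipped.
3. `else` runs: `seq.append('D')` → seq = ['G', 'D'].
4. `finally` always runs: `seq.append('B')` → seq = ['G', 'D', 'B'].
Result: ['G', 'D', 'B']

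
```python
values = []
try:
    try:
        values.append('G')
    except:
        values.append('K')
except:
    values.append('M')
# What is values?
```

Step-by-step execution trace:
1. Inner try: `values.append('G')` → values = ['G']. No exception raised.
2. Inner `except` is skipped.
3. Inner try completes normally; outer `except` is skipped.
Result: ['G']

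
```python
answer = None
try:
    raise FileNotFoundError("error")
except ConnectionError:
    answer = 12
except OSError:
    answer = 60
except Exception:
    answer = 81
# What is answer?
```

Step-by-step execution trace:
1. `raise FileNotFoundError(...)` raises FileNotFoundError.
2. `except ConnectionError` does not match (FileNotFoundError is not a subclass of ConnectionError); skipped.
3. `except OSError` matches (FileNotFoundError is a subclass of OSError) → answer = 60.
4. `except Exception` is not reached.
Result: 60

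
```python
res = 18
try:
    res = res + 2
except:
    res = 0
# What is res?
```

Step-by-step execution trace:
1. res starts at 18.
2. try: `res = res + 2` → res = 20. No exception raised.
3. `except` is skipped.
Result: 20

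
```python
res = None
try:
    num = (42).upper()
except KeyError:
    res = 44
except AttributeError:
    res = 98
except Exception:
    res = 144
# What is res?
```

Step-by-step execution trace:
1. `num = (42).upper()` raises AttributeError.
2. `except KeyError` does not match AttributeError; skipped.
3. `except AttributeError` matches → res = 98.
4. Remaining except clauses are skipped.
Result: 98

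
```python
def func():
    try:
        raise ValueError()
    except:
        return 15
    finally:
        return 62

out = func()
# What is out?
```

Step-by-step execution trace:
1. `func()` enters try: `raise ValueError()` raises ValueError.
2. bare `except` matches → `return 15` sets pending return value 15.
3. Before returning, `finally: return 62` runs and overrides the pending return.
4. func() returns 62 → out = 62.
Result: 62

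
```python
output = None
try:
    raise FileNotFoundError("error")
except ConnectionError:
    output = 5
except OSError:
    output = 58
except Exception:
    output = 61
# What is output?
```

Step-by-step execution trace:
1. `raise FileNotFoundError(...)` raises FileNotFoundError.
2. `except ConnectionError` does not match (FileNotFoundError is not a subclass of ConnectionError); skipped.
3. `except OSError` matches (FileNotFoundError is a subclass of OSError) → output = 58.
4. `except Exception` is not reached.
Result: 58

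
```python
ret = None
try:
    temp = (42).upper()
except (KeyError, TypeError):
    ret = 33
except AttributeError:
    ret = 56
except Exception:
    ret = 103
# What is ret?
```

Step-by-step execution trace:
1. `temp = (42).upper()` raises AttributeError.
2. `except (KeyError, TypeError)` does not match AttributeError; skipped.
3. `except AttributeError` matches (exact type match) → ret = 56.
4. `except Exception` is not reached.
Result: 56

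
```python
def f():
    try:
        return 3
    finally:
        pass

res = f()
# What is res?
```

Step-by-step execution trace:
1. `f()` enters try: `return 3` sets pending return value 3.
2. Before returning, `finally: pass` runs (no effect).
3. f() returns 3 → res = 3.
Result: 3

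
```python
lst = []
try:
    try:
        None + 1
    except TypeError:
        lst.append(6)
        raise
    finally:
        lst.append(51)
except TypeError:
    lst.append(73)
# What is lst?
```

Step-by-step execution trace:
1. Inner try: `None + 1` raises TypeError.
2. Inner `except TypeError` matches → `lst.append(6)` → lst = [6].
3. bare `raise` re-raises TypeError.
4. Inner `finally` runs during unwinding: `lst.append(51)` → lst = [6, 51].
5. Outer `except TypeError` matches → `lst.append(73)` → lst = [6, 51, 73].
Result: [6, 51, 73]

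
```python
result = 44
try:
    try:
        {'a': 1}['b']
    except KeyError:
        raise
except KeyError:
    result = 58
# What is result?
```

Step-by-step execution trace:
1. Inner try: `{'a': 1}['b']` raises KeyError.
2. Inner `except KeyError` matches; bare `raise` re-raises the same KeyError.
3. Outer `except KeyError` matches → result = 58.
Result: 58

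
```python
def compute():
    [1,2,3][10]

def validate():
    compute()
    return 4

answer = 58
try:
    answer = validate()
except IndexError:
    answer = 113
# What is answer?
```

Step-by-step execution trace:
1. answer starts at 58.
2. try: `validate()` calls `compute()`.
3. `compute()` evaluates `[1,2,3][10]`, which raises IndexError; it propagates through validate (uncaught).
4. `return 4` in validate is not reached; the assignment to answer does not complete.
5. `except IndexError` matches → answer = 113.
Result: 113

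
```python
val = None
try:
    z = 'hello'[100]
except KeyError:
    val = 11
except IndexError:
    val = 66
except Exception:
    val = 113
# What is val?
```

Step-by-step execution trace:
1. `z = 'hello'[100]` raises IndexError.
2. `except KeyError` does not match IndexError; skipped.
3. `except IndexError` matches → val = 66.
4. Remaining except clauses are skipped.
Result: 66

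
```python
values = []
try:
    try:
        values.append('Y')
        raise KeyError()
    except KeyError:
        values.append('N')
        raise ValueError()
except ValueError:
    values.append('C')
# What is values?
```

Step-by-step execution trace:
1. Inner try: `values.append('Y')` → values = ['Y'].
2. `raise KeyError()` raises KeyError.
3. Inner `except KeyError` matches → `values.append('N')` → values = ['Y', 'N'].
4. `raise ValueError()` raises ValueError; propagates to outer try.
5. Outer `except ValueError` matches → `values.append('C')` → values = ['Y', 'N', 'C'].
Result: ['Y', 'N', 'C']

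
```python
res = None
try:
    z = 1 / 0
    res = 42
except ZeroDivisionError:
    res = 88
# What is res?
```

Step-by-step execution trace:
1. `z = 1 / 0` raises ZeroDivisionError.
2. `res = 42` is not reached.
3. `except ZeroDivisionError` matches → res = 88.
Result: 88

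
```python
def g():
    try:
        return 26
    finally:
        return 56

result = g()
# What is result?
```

Step-by-step execution trace:
1. `g()` enters try: `return 26` sets pending return value 26.
2. Before returning, `finally: return 56` runs and overrides the pending return.
3. g() returns 56 → result = 56.
Result: 56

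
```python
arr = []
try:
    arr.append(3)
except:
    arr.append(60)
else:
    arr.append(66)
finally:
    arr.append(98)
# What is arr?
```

Step-by-step execution trace:
1. try: `arr.append(3)` → arr = [3]. No exception raised.
2. `except` is skipped.
3. `else` runs: `arr.append(66)` → arr = [3, 66].
4. `finally` always runs: `arr.append(98)` → arr = [3, 66, 98].
Result: [3, 66, 98]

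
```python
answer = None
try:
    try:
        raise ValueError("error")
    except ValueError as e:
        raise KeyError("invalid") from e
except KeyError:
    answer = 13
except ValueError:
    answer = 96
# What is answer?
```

Step-by-step execution trace:
1. Inner try raises ValueError; inner `except ValueError as e` catches it.
2. `raise KeyError(...) from e` raises KeyError (ValueError is attached as __cause__, but only KeyError is active).
3. Outer `except KeyError` matches → answer = 13.
4. `except ValueError` is not reached.
Result: 13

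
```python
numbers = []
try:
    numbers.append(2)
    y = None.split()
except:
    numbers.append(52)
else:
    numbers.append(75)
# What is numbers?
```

Step-by-step execution trace:
1. try: `numbers.append(2)` → numbers = [2].
2. `y = None.split()` raises AttributeError.
3. bare `except` matches → `numbers.append(52)` → numbers = [2, 52].
4. `else` is skipped (an exception was raised).
Result: [2, 52]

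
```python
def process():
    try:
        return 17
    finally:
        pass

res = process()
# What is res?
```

Step-by-step execution trace:
1. `process()` enters try: `return 17` sets pending return value 17.
2. Before returning, `finally: pass` runs (no effect).
3. process() returns 17 → res = 17.
Result: 17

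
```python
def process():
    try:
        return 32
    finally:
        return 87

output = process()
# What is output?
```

Step-by-step execution trace:
1. `process()` enters try: `return 32` sets pending return value 32.
2. Before returning, `finally: return 87` runs and overrides the pending return.
3. process() returns 87 → output = 87.
Result: 87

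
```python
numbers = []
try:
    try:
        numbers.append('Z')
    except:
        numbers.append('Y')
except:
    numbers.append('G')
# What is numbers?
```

Step-by-step execution trace:
1. Inner try: `numbers.append('Z')` → numbers = ['Z']. No exception raised.
2. Inner `except` is skipped.
3. Inner try completes normally; outer `except` is skipped.
Result: ['Z']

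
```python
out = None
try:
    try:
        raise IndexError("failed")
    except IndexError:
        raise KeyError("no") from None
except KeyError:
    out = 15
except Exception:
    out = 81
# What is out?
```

Step-by-step execution trace:
1. Inner try raises IndexError; inner `except IndexError` catches it.
2. `raise KeyError(...) from None` raises KeyError (from None suppresses __context__, but the active exception is still KeyError).
3. Outer `except KeyError` matches → out = 15.
4. `except Exception` is not reached.
Result: 15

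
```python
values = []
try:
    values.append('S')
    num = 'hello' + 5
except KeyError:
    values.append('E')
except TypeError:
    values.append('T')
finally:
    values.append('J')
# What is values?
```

Step-by-step execution trace:
1. try: `values.append('S')` → values = ['S'].
2. `num = 'hello' + 5` raises TypeError.
3. `except KeyError` does not match TypeError; skipped.
4. `except TypeError` matches → `values.append('T')` → values = ['S', 'T'].
5. finally always runs: `values.append('J')` → values = ['S', 'T', 'J'].
Result: ['S', 'T', 'J']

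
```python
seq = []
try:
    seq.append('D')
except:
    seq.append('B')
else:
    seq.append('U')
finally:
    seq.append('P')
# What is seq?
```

Step-by-step execution trace:
1. try: `seq.append('D')` → seq = ['D']. No exception raised.
2. `except` is skipped.
3. `else` runs: `seq.append('U')` → seq = ['D', 'U'].
4. `finally` always runs: `seq.append('P')` → seq = ['D', 'U', 'P'].
Result: ['D', 'U', 'P']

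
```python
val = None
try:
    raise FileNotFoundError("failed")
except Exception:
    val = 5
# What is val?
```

Step-by-step execution trace:
1. `raise FileNotFoundError(...)` raises FileNotFoundError.
2. `except Exception` matches (FileNotFoundError is a subclass of Exception) → val = 5.
Result: 5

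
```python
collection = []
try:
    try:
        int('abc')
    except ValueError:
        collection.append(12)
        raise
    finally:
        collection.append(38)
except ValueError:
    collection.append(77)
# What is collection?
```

Step-by-step execution trace:
1. Inner try: `int('abc')` raises ValueError.
2. Inner `except ValueError` matches → `collection.append(12)` → collection = [12].
3. bare `raise` re-raises ValueError.
4. Inner `finally` runs during unwinding: `collection.append(38)` → collection = [12, 38].
5. Outer `except ValueError` matches → `collection.append(77)` → collection = [12, 38, 77].
Result: [12, 38, 77]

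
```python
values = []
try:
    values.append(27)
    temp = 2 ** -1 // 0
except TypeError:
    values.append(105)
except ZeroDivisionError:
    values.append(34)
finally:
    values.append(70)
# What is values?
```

Step-by-step execution trace:
1. try: `values.append(27)` → values = [27].
2. `temp = 2 ** -1 // 0` raises ZeroDivisionError.
3. `except TypeError` does not match ZeroDivisionError; skipped.
4. `except ZeroDivisionError` matches → `values.append(34)` → values = [27, 34].
5. finally always runs: `values.append(70)` → values = [27, 34, 70].
Result: [27, 34, 70]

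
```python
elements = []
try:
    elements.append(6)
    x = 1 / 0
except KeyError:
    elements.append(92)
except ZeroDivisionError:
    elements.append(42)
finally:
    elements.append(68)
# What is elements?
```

Step-by-step execution trace:
1. try: `elements.append(6)` → elements = [6].
2. `x = 1 / 0` raises ZeroDivisionError.
3. `except KeyError` does not match ZeroDivisionError; skipped.
4. `except ZeroDivisionError` matches → `elements.append(42)` → elements = [6, 42].
5. finally always runs: `elements.append(68)` → elements = [6, 42, 68].
Result: [6, 42, 68]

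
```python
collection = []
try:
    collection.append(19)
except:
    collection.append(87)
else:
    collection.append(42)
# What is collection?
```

Step-by-step execution trace:
1. try: `collection.append(19)` → collection = [19]. No exception raised.
2. `except` is skipped.
3. `else` runs (try completed without exception): `collection.append(42)` → collection = [19, 42].
Result: [19, 42]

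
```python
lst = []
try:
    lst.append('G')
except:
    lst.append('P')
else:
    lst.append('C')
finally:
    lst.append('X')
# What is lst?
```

Step-by-step execution trace:
1. try: `lst.append('G')` → lst = ['G']. No exception raised.
2. `except` is skipped.
3. `else` runs: `lst.append('C')` → lst = ['G', 'C'].
4. `finally` always runs: `lst.append('X')` → lst = ['G', 'C', 'X'].
Result: ['G', 'C', 'X']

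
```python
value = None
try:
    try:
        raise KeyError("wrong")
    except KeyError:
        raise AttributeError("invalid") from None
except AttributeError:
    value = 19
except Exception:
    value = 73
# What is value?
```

Step-by-step execution trace:
1. Inner try raises KeyError; inner `except KeyError` catches it.
2. `raise AttributeError(...) from None` raises AttributeError (from None suppresses __context__, but the active exception is still AttributeError).
3. Outer `except AttributeError` matches → value = 19.
4. `except Exception` is not reached.
Result: 19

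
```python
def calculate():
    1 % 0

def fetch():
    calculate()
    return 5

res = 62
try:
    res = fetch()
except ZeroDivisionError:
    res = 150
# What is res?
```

Step-by-step execution trace:
1. res starts at 62.
2. try: `fetch()` calls `calculate()`.
3. `calculate()` evaluates `1 % 0`, which raises ZeroDivisionError; it propagates through fetch (uncaught).
4. `return 5` in fetch is not reached; the assignment to res does not complete.
5. `except ZeroDivisionError` matches → res = 150.
Result: 150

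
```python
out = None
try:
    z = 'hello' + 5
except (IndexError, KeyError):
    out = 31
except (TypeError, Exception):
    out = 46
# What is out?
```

Step-by-step execution trace:
1. `z = 'hello' + 5` raises TypeError.
2. `except (IndexError, KeyError)` does not match TypeError; skipped.
3. `except (TypeError, Exception)` matches (TypeError is in the tuple) → out = 46.
Result: 46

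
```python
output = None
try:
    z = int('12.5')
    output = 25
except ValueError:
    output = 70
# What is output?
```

Step-by-step execution trace:
1. `z = int('12.5')` raises ValueError.
2. `output = 25` is not reached.
3. `except ValueError` matches → output = 70.
Result: 70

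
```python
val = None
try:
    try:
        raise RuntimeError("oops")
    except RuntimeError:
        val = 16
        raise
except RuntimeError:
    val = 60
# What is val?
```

Step-by-step execution trace:
1. Inner try: `raise RuntimeError("oops")` raises RuntimeError.
2. Inner `except RuntimeError` matches → val = 16.
3. bare `raise` re-raises the same RuntimeError.
4. Outer `except RuntimeError` matches → val = 60.
Result: 60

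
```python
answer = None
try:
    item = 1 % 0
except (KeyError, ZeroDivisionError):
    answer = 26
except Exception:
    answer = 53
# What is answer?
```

Step-by-step execution trace:
1. `item = 1 % 0` raises ZeroDivisionError.
2. `except (KeyError, ZeroDivisionError)` matches (ZeroDivisionError is in the tuple) → answer = 26.
3. `except Exception` is not reached.
Result: 26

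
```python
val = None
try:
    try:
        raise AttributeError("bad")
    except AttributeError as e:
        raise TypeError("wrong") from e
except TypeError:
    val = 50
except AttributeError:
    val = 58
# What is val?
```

Step-by-step execution trace:
1. Inner try raises AttributeError; inner `except AttributeError as e` catches it.
2. `raise TypeError(...) from e` raises TypeError (AttributeError is attached as __cause__, but only TypeError is active).
3. Outer `except TypeError` matches → val = 50.
4. `except AttributeError` is not reached.
Result: 50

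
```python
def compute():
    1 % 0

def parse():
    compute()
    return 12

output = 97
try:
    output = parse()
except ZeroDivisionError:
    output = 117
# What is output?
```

Step-by-step execution trace:
1. output starts at 97.
2. try: `parse()` calls `compute()`.
3. `compute()` evaluates `1 % 0`, which raises ZeroDivisionError; it propagates through parse (uncaught).
4. `return 12` in parse is not reached; the assignment to output does not complete.
5. `except ZeroDivisionError` matches → output = 117.
Result: 117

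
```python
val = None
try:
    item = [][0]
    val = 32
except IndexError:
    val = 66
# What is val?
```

Step-by-step execution trace:
1. `item = [][0]` raises IndexError.
2. `val = 32` is not reached.
3. `except IndexError` matches → val = 66.
Result: 66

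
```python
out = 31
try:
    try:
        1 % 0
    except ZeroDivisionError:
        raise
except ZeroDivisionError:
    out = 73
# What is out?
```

Step-by-step execution trace:
1. Inner try: `1 % 0` raises ZeroDivisionError.
2. Inner `except ZeroDivisionError` matches; bare `raise` re-raises the same ZeroDivisionError.
3. Outer `except ZeroDivisionError` matches → out = 73.
Result: 73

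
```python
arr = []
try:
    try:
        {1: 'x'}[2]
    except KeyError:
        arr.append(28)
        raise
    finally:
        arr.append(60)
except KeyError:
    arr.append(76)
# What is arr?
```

Step-by-step execution trace:
1. Inner try: `{1: 'x'}[2]` raises KeyError.
2. Inner `except KeyError` matches → `arr.append(28)` → arr = [28].
3. bare `raise` re-raises KeyError.
4. Inner `finally` runs during unwinding: `arr.append(60)` → arr = [28, 60].
5. Outer `except KeyError` matches → `arr.append(76)` → arr = [28, 60, 76].
Result: [28, 60, 76]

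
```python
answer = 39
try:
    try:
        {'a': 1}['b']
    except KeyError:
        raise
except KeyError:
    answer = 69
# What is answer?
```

Step-by-step execution trace:
1. Inner try: `{'a': 1}['b']` raises KeyError.
2. Inner `except KeyError` matches; bare `raise` re-raises the same KeyError.
3. Outer `except KeyError` matches → answer = 69.
Result: 69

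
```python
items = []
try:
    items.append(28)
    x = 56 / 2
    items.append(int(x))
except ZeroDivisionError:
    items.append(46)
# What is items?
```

Step-by-step execution trace:
1. try: `items.append(28)` → items = [28].
2. `x = 56 / 2` → x = 28.0. No exception raised.
3. `items.append(int(x))` → items = [28, 28].
4. `except ZeroDivisionError` is skipped (no exception was raised).
Result: [28, 28]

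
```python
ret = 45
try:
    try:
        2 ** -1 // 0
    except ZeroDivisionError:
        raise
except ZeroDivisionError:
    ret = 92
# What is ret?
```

Step-by-step execution trace:
1. Inner try: `2 ** -1 // 0` raises ZeroDivisionError.
2. Inner `except ZeroDivisionError` matches; bare `raise` re-raises the same ZeroDivisionError.
3. Outer `except ZeroDivisionError` matches → ret = 92.
Result: 92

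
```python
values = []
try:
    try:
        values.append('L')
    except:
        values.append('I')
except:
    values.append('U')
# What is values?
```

Step-by-step execution trace:
1. Inner try: `values.append('L')` → values = ['L']. No exception raised.
2. Inner `except` is skipped.
3. Inner try completes normally; outer `except` is skipped.
Result: ['L']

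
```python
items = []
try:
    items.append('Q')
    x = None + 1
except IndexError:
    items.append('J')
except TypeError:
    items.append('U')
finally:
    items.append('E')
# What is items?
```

Step-by-step execution trace:
1. try: `items.append('Q')` → items = ['Q'].
2. `x = None + 1` raises TypeError.
3. `except IndexError` does not match TypeError; skipped.
4. `except TypeError` matches → `items.append('U')` → items = ['Q', 'U'].
5. finally always runs: `items.append('E')` → items = ['Q', 'U', 'E'].
Result: ['Q', 'U', 'E']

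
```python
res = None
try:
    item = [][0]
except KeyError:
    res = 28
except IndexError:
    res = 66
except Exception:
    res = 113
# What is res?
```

Step-by-step execution trace:
1. `item = [][0]` raises IndexError.
2. `except KeyError` does not match IndexError; skipped.
3. `except IndexError` matches → res = 66.
4. Remaining except clauses are skipped.
Result: 66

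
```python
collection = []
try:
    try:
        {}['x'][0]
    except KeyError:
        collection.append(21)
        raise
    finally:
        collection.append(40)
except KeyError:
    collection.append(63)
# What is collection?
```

Step-by-step execution trace:
1. Inner try: `{}['x'][0]` raises KeyError.
2. Inner `except KeyError` matches → `collection.append(21)` → collection = [21].
3. bare `raise` re-raises KeyError.
4. Inner `finally` runs during unwinding: `collection.append(40)` → collection = [21, 40].
5. Outer `except KeyError` matches → `collection.append(63)` → collection = [21, 40, 63].
Result: [21, 40, 63]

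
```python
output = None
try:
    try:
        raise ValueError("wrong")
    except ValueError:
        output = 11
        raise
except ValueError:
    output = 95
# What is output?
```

Step-by-step execution trace:
1. Inner try: `raise ValueError("wrong")` raises ValueError.
2. Inner `except ValueError` matches → output = 11.
3. bare `raise` re-raises the same ValueError.
4. Outer `except ValueError` matches → output = 95.
Result: 95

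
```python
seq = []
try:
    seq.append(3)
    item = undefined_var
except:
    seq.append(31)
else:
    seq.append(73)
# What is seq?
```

Step-by-step execution trace:
1. try: `seq.append(3)` → seq = [3].
2. `item = undefined_var` raises NameError.
3. bare `except` matches → `seq.append(31)` → seq = [3, 31].
4. `else` is skipped (an exception was raised).
Result: [3, 31]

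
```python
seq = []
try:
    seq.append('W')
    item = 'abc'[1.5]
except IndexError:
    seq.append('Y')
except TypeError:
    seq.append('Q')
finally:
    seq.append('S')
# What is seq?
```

Step-by-step execution trace:
1. try: `seq.append('W')` → seq = ['W'].
2. `item = 'abc'[1.5]` raises TypeError.
3. `except IndexError` does not match TypeError; skipped.
4. `except TypeError` matches → `seq.append('Q')` → seq = ['W', 'Q'].
5. finally always runs: `seq.append('S')` → seq = ['W', 'Q', 'S'].
Result: ['W', 'Q', 'S']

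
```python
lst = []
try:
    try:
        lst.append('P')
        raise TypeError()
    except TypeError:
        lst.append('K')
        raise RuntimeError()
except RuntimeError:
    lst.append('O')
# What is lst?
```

Step-by-step execution trace:
1. Inner try: `lst.append('P')` → lst = ['P'].
2. `raise TypeError()` raises TypeError.
3. Inner `except TypeError` matches → `lst.append('K')` → lst = ['P', 'K'].
4. `raise RuntimeError()` raises RuntimeError; propagates to outer try.
5. Outer `except RuntimeError` matches → `lst.append('O')` → lst = ['P', 'K', 'O'].
Result: ['P', 'K', 'O']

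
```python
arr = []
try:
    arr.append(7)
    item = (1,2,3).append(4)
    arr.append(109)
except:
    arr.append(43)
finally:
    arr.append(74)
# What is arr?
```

Step-by-step execution trace:
1. try: `arr.append(7)` → arr = [7].
2. `item = (1,2,3).append(4)` raises AttributeError; `arr.append(109)` is not reached.
3. bare `except` matches → `arr.append(43)` → arr = [7, 43].
4. finally always runs: `arr.append(74)` → arr = [7, 43, 74].
Result: [7, 43, 74]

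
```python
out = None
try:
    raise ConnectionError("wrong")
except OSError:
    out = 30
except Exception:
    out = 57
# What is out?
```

Step-by-step execution trace:
1. `raise ConnectionError(...)` raises ConnectionError.
2. `except OSError` matches (ConnectionError is a subclass of OSError) → out = 30.
3. `except Exception` is not reached.
Result: 30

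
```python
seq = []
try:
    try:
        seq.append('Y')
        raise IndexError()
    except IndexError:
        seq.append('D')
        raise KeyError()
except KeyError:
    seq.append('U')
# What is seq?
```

Step-by-step execution trace:
1. Inner try: `seq.append('Y')` → seq = ['Y'].
2. `raise IndexError()` raises IndexError.
3. Inner `except IndexError` matches → `seq.append('D')` → seq = ['Y', 'D'].
4. `raise KeyError()` raises KeyError; propagates to outer try.
5. Outer `except KeyError` matches → `seq.append('U')` → seq = ['Y', 'D', 'U'].
Result: ['Y', 'D', 'U']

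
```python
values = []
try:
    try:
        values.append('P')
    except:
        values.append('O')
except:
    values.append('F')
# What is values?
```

Step-by-step execution trace:
1. Inner try: `values.append('P')` → values = ['P']. No exception raised.
2. Inner `except` is skipped.
3. Inner try completes normally; outer `except` is skipped.
Result: ['P']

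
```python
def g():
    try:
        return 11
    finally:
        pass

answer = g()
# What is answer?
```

Step-by-step execution trace:
1. `g()` enters try: `return 11` sets pending return value 11.
2. Before returning, `finally: pass` runs (no effect).
3. g() returns 11 → answer = 11.
Result: 11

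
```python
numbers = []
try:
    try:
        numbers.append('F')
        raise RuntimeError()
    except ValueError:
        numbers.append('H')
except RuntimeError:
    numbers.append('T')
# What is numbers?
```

Step-by-step execution trace:
1. Inner try: `numbers.append('F')` → numbers = ['F'].
2. `raise RuntimeError()` raises RuntimeError.
3. Inner `except ValueError` does not match RuntimeError; exception propagates to outer try.
4. Outer `except RuntimeError` matches → `numbers.append('T')` → numbers = ['F', 'T'].
Result: ['F', 'T']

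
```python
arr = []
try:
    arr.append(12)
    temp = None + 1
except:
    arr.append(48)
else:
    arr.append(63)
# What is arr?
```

Step-by-step execution trace:
1. try: `arr.append(12)` → arr = [12].
2. `temp = None + 1` raises TypeError.
3. bare `except` matches → `arr.append(48)` → arr = [12, 48].
4. `else` is skipped (an exception was raised).
Result: [12, 48]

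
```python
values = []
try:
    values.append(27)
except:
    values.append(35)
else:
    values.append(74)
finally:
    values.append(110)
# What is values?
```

Step-by-step execution trace:
1. try: `values.append(27)` → values = [27]. No exception raised.
2. `except` is skipped.
3. `else` runs: `values.append(74)` → values = [27, 74].
4. `finally` always runs: `values.append(110)` → values = [27, 74, 110].
Result: [27, 74, 110]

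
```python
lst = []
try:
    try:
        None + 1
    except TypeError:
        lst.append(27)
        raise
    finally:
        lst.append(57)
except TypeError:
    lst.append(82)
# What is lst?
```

Step-by-step execution trace:
1. Inner try: `None + 1` raises TypeError.
2. Inner `except TypeError` matches → `lst.append(27)` → lst = [27].
3. bare `raise` re-raises TypeError.
4. Inner `finally` runs during unwinding: `lst.append(57)` → lst = [27, 57].
5. Outer `except TypeError` matches → `lst.append(82)` → lst = [27, 57, 82].
Result: [27, 57, 82]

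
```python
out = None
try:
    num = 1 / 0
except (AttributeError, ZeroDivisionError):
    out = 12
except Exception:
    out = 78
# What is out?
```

Step-by-step execution trace:
1. `num = 1 / 0` raises ZeroDivisionError.
2. `except (AttributeError, ZeroDivisionError)` matches (ZeroDivisionError is in the tuple) → out = 12.
3. `except Exception` is not reached.
Result: 12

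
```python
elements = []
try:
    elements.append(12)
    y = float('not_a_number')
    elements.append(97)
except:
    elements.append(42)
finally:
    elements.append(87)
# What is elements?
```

Step-by-step execution trace:
1. try: `elements.append(12)` → elements = [12].
2. `y = float('not_a_number')` raises ValueError; `elements.append(97)` is not reached.
3. bare `except` matches → `elements.append(42)` → elements = [12, 42].
4. finally always runs: `elements.append(87)` → elements = [12, 42, 87].
Result: [12, 42, 87]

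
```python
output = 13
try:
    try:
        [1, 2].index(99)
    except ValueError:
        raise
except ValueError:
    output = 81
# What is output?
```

Step-by-step execution trace:
1. Inner try: `[1, 2].index(99)` raises ValueError.
2. Inner `except ValueError` matches; bare `raise` re-raises the same ValueError.
3. Outer `except ValueError` matches → output = 81.
Result: 81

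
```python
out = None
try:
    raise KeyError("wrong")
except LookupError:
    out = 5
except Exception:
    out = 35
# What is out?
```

Step-by-step execution trace:
1. `raise KeyError(...)` raises KeyError.
2. `except LookupError` matches (KeyError is a subclass of LookupError) → out = 5.
3. `except Exception` is not reached.
Result: 5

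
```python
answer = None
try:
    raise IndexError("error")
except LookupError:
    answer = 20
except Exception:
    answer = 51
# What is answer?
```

Step-by-step execution trace:
1. `raise IndexError(...)` raises IndexError.
2. `except LookupError` matches (IndexError is a subclass of LookupError) → answer = 20.
3. `except Exception` is not reached.
Result: 20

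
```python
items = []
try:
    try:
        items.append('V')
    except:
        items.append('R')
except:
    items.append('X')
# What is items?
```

Step-by-step execution trace:
1. Inner try: `items.append('V')` → items = ['V']. No exception raised.
2. Inner `except` is skipped.
3. Inner try completes normally; outer `except` is skipped.
Result: ['V']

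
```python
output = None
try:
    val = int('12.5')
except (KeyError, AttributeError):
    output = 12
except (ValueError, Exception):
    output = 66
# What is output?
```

Step-by-step execution trace:
1. `val = int('12.5')` raises ValueError.
2. `except (KeyError, AttributeError)` does not match ValueError; skipped.
3. `except (ValueError, Exception)` matches (ValueError is in the tuple) → output = 66.
Result: 66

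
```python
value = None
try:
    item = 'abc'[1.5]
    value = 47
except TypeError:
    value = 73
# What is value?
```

Step-by-step execution trace:
1. `item = 'abc'[1.5]` raises TypeError.
2. `value = 47` is not reached.
3. `except TypeError` matches → value = 73.
Result: 73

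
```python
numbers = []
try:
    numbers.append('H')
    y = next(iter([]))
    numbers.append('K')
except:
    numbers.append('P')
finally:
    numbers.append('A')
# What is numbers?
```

Step-by-step execution trace:
1. try: `numbers.append('H')` → numbers = ['H'].
2. `y = next(iter([]))` raises StopIteration; `numbers.append('K')` is not reached.
3. bare `except` matches → `numbers.append('P')` → numbers = ['H', 'P'].
4. finally always runs: `numbers.append('A')` → numbers = ['H', 'P', 'A'].
Result: ['H', 'P', 'A']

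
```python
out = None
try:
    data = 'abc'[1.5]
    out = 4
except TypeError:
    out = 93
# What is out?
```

Step-by-step execution trace:
1. `data = 'abc'[1.5]` raises TypeError.
2. `out = 4` is not reached.
3. `except TypeError` matches → out = 93.
Result: 93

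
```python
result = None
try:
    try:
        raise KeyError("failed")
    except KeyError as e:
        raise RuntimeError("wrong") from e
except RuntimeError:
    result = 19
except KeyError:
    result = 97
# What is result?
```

Step-by-step execution trace:
1. Inner try raises KeyError; inner `except KeyError as e` catches it.
2. `raise RuntimeError(...) from e` raises RuntimeError (KeyError is attached as __cause__, but only RuntimeError is active).
3. Outer `except RuntimeError` matches → result = 19.
4. `except KeyError` is not reached.
Result: 19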